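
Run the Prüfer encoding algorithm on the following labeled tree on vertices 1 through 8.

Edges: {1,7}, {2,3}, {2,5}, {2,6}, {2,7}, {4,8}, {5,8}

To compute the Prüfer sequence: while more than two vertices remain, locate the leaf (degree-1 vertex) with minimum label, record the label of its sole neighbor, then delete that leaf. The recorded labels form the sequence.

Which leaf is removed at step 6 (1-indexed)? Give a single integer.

Step 1: current leaves = {1,3,4,6}. Remove leaf 1 (neighbor: 7).
Step 2: current leaves = {3,4,6,7}. Remove leaf 3 (neighbor: 2).
Step 3: current leaves = {4,6,7}. Remove leaf 4 (neighbor: 8).
Step 4: current leaves = {6,7,8}. Remove leaf 6 (neighbor: 2).
Step 5: current leaves = {7,8}. Remove leaf 7 (neighbor: 2).
Step 6: current leaves = {2,8}. Remove leaf 2 (neighbor: 5).

Answer: 2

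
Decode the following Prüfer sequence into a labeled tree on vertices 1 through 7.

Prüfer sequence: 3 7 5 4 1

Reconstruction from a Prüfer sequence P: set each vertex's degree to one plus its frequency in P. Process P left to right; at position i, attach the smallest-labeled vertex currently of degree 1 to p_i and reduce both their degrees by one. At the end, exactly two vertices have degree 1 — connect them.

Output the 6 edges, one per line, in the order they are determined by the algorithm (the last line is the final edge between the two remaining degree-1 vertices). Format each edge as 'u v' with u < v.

Answer: 2 3
3 7
5 6
4 5
1 4
1 7

Derivation:
Initial degrees: {1:2, 2:1, 3:2, 4:2, 5:2, 6:1, 7:2}
Step 1: smallest deg-1 vertex = 2, p_1 = 3. Add edge {2,3}. Now deg[2]=0, deg[3]=1.
Step 2: smallest deg-1 vertex = 3, p_2 = 7. Add edge {3,7}. Now deg[3]=0, deg[7]=1.
Step 3: smallest deg-1 vertex = 6, p_3 = 5. Add edge {5,6}. Now deg[6]=0, deg[5]=1.
Step 4: smallest deg-1 vertex = 5, p_4 = 4. Add edge {4,5}. Now deg[5]=0, deg[4]=1.
Step 5: smallest deg-1 vertex = 4, p_5 = 1. Add edge {1,4}. Now deg[4]=0, deg[1]=1.
Final: two remaining deg-1 vertices are 1, 7. Add edge {1,7}.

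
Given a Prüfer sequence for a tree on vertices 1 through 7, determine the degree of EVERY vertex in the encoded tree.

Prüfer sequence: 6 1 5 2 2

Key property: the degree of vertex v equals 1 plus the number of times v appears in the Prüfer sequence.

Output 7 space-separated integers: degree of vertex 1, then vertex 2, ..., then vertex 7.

Answer: 2 3 1 1 2 2 1

Derivation:
p_1 = 6: count[6] becomes 1
p_2 = 1: count[1] becomes 1
p_3 = 5: count[5] becomes 1
p_4 = 2: count[2] becomes 1
p_5 = 2: count[2] becomes 2
Degrees (1 + count): deg[1]=1+1=2, deg[2]=1+2=3, deg[3]=1+0=1, deg[4]=1+0=1, deg[5]=1+1=2, deg[6]=1+1=2, deg[7]=1+0=1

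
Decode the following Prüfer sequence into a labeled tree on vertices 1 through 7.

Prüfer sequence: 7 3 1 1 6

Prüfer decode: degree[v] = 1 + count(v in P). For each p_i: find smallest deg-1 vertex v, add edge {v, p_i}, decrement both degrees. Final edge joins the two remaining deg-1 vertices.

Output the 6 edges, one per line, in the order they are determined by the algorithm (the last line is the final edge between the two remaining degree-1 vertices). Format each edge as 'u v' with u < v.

Answer: 2 7
3 4
1 3
1 5
1 6
6 7

Derivation:
Initial degrees: {1:3, 2:1, 3:2, 4:1, 5:1, 6:2, 7:2}
Step 1: smallest deg-1 vertex = 2, p_1 = 7. Add edge {2,7}. Now deg[2]=0, deg[7]=1.
Step 2: smallest deg-1 vertex = 4, p_2 = 3. Add edge {3,4}. Now deg[4]=0, deg[3]=1.
Step 3: smallest deg-1 vertex = 3, p_3 = 1. Add edge {1,3}. Now deg[3]=0, deg[1]=2.
Step 4: smallest deg-1 vertex = 5, p_4 = 1. Add edge {1,5}. Now deg[5]=0, deg[1]=1.
Step 5: smallest deg-1 vertex = 1, p_5 = 6. Add edge {1,6}. Now deg[1]=0, deg[6]=1.
Final: two remaining deg-1 vertices are 6, 7. Add edge {6,7}.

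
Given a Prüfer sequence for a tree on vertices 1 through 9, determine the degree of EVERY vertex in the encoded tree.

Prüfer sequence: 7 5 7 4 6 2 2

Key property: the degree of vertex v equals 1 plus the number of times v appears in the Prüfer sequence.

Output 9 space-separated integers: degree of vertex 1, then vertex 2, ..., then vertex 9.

Answer: 1 3 1 2 2 2 3 1 1

Derivation:
p_1 = 7: count[7] becomes 1
p_2 = 5: count[5] becomes 1
p_3 = 7: count[7] becomes 2
p_4 = 4: count[4] becomes 1
p_5 = 6: count[6] becomes 1
p_6 = 2: count[2] becomes 1
p_7 = 2: count[2] becomes 2
Degrees (1 + count): deg[1]=1+0=1, deg[2]=1+2=3, deg[3]=1+0=1, deg[4]=1+1=2, deg[5]=1+1=2, deg[6]=1+1=2, deg[7]=1+2=3, deg[8]=1+0=1, deg[9]=1+0=1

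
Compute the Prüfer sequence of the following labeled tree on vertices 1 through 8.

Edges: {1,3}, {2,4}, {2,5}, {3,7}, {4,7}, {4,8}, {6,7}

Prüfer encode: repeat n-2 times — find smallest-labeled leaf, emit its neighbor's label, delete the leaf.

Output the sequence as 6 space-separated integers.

Answer: 3 7 2 4 7 4

Derivation:
Step 1: leaves = {1,5,6,8}. Remove smallest leaf 1, emit neighbor 3.
Step 2: leaves = {3,5,6,8}. Remove smallest leaf 3, emit neighbor 7.
Step 3: leaves = {5,6,8}. Remove smallest leaf 5, emit neighbor 2.
Step 4: leaves = {2,6,8}. Remove smallest leaf 2, emit neighbor 4.
Step 5: leaves = {6,8}. Remove smallest leaf 6, emit neighbor 7.
Step 6: leaves = {7,8}. Remove smallest leaf 7, emit neighbor 4.
Done: 2 vertices remain (4, 8). Sequence = [3 7 2 4 7 4]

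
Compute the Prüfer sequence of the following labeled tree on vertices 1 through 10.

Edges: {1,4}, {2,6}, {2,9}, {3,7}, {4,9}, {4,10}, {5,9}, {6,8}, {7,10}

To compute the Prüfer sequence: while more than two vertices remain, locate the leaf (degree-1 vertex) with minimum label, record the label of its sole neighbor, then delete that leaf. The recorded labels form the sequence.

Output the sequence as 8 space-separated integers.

Step 1: leaves = {1,3,5,8}. Remove smallest leaf 1, emit neighbor 4.
Step 2: leaves = {3,5,8}. Remove smallest leaf 3, emit neighbor 7.
Step 3: leaves = {5,7,8}. Remove smallest leaf 5, emit neighbor 9.
Step 4: leaves = {7,8}. Remove smallest leaf 7, emit neighbor 10.
Step 5: leaves = {8,10}. Remove smallest leaf 8, emit neighbor 6.
Step 6: leaves = {6,10}. Remove smallest leaf 6, emit neighbor 2.
Step 7: leaves = {2,10}. Remove smallest leaf 2, emit neighbor 9.
Step 8: leaves = {9,10}. Remove smallest leaf 9, emit neighbor 4.
Done: 2 vertices remain (4, 10). Sequence = [4 7 9 10 6 2 9 4]

Answer: 4 7 9 10 6 2 9 4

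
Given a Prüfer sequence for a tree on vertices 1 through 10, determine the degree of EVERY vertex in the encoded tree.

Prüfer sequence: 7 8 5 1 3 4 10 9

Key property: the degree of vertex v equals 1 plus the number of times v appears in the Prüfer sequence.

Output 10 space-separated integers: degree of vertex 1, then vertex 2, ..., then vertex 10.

Answer: 2 1 2 2 2 1 2 2 2 2

Derivation:
p_1 = 7: count[7] becomes 1
p_2 = 8: count[8] becomes 1
p_3 = 5: count[5] becomes 1
p_4 = 1: count[1] becomes 1
p_5 = 3: count[3] becomes 1
p_6 = 4: count[4] becomes 1
p_7 = 10: count[10] becomes 1
p_8 = 9: count[9] becomes 1
Degrees (1 + count): deg[1]=1+1=2, deg[2]=1+0=1, deg[3]=1+1=2, deg[4]=1+1=2, deg[5]=1+1=2, deg[6]=1+0=1, deg[7]=1+1=2, deg[8]=1+1=2, deg[9]=1+1=2, deg[10]=1+1=2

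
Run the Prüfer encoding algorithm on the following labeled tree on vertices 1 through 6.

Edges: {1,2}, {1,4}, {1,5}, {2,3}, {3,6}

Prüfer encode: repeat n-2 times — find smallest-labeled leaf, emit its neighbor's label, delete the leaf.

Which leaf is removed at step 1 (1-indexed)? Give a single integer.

Step 1: current leaves = {4,5,6}. Remove leaf 4 (neighbor: 1).

Answer: 4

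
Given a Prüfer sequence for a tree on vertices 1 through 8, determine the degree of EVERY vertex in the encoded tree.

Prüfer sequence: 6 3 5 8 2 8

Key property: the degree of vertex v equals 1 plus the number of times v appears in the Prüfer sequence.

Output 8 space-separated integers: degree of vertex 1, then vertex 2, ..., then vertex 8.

Answer: 1 2 2 1 2 2 1 3

Derivation:
p_1 = 6: count[6] becomes 1
p_2 = 3: count[3] becomes 1
p_3 = 5: count[5] becomes 1
p_4 = 8: count[8] becomes 1
p_5 = 2: count[2] becomes 1
p_6 = 8: count[8] becomes 2
Degrees (1 + count): deg[1]=1+0=1, deg[2]=1+1=2, deg[3]=1+1=2, deg[4]=1+0=1, deg[5]=1+1=2, deg[6]=1+1=2, deg[7]=1+0=1, deg[8]=1+2=3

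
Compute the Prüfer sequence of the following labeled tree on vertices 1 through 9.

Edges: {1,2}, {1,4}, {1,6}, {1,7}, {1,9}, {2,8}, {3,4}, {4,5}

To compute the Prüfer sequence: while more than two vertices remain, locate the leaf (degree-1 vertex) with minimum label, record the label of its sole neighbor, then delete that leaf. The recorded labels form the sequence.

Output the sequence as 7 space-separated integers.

Step 1: leaves = {3,5,6,7,8,9}. Remove smallest leaf 3, emit neighbor 4.
Step 2: leaves = {5,6,7,8,9}. Remove smallest leaf 5, emit neighbor 4.
Step 3: leaves = {4,6,7,8,9}. Remove smallest leaf 4, emit neighbor 1.
Step 4: leaves = {6,7,8,9}. Remove smallest leaf 6, emit neighbor 1.
Step 5: leaves = {7,8,9}. Remove smallest leaf 7, emit neighbor 1.
Step 6: leaves = {8,9}. Remove smallest leaf 8, emit neighbor 2.
Step 7: leaves = {2,9}. Remove smallest leaf 2, emit neighbor 1.
Done: 2 vertices remain (1, 9). Sequence = [4 4 1 1 1 2 1]

Answer: 4 4 1 1 1 2 1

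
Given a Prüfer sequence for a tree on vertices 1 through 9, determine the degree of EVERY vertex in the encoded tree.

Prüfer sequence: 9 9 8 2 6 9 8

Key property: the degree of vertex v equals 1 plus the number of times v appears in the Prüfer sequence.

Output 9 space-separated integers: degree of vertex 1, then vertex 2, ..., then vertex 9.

p_1 = 9: count[9] becomes 1
p_2 = 9: count[9] becomes 2
p_3 = 8: count[8] becomes 1
p_4 = 2: count[2] becomes 1
p_5 = 6: count[6] becomes 1
p_6 = 9: count[9] becomes 3
p_7 = 8: count[8] becomes 2
Degrees (1 + count): deg[1]=1+0=1, deg[2]=1+1=2, deg[3]=1+0=1, deg[4]=1+0=1, deg[5]=1+0=1, deg[6]=1+1=2, deg[7]=1+0=1, deg[8]=1+2=3, deg[9]=1+3=4

Answer: 1 2 1 1 1 2 1 3 4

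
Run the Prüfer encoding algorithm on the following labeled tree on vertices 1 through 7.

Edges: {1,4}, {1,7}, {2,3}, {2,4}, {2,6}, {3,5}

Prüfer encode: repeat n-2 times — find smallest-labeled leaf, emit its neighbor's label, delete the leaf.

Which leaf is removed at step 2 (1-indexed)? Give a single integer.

Answer: 3

Derivation:
Step 1: current leaves = {5,6,7}. Remove leaf 5 (neighbor: 3).
Step 2: current leaves = {3,6,7}. Remove leaf 3 (neighbor: 2).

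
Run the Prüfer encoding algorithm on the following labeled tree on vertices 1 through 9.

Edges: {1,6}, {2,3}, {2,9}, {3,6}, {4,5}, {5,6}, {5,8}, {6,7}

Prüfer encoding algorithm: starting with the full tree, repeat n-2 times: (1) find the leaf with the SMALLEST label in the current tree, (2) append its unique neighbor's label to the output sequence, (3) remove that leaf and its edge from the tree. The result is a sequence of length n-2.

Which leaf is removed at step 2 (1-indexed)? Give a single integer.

Step 1: current leaves = {1,4,7,8,9}. Remove leaf 1 (neighbor: 6).
Step 2: current leaves = {4,7,8,9}. Remove leaf 4 (neighbor: 5).

Answer: 4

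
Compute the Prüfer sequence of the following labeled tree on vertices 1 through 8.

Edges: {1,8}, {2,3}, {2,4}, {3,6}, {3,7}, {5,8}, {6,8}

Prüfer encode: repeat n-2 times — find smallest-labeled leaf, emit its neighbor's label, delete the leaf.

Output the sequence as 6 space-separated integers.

Answer: 8 2 3 8 3 6

Derivation:
Step 1: leaves = {1,4,5,7}. Remove smallest leaf 1, emit neighbor 8.
Step 2: leaves = {4,5,7}. Remove smallest leaf 4, emit neighbor 2.
Step 3: leaves = {2,5,7}. Remove smallest leaf 2, emit neighbor 3.
Step 4: leaves = {5,7}. Remove smallest leaf 5, emit neighbor 8.
Step 5: leaves = {7,8}. Remove smallest leaf 7, emit neighbor 3.
Step 6: leaves = {3,8}. Remove smallest leaf 3, emit neighbor 6.
Done: 2 vertices remain (6, 8). Sequence = [8 2 3 8 3 6]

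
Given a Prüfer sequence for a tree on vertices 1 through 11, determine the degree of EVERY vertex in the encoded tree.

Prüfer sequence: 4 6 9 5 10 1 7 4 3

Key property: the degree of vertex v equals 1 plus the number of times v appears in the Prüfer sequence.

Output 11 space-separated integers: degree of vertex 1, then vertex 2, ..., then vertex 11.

p_1 = 4: count[4] becomes 1
p_2 = 6: count[6] becomes 1
p_3 = 9: count[9] becomes 1
p_4 = 5: count[5] becomes 1
p_5 = 10: count[10] becomes 1
p_6 = 1: count[1] becomes 1
p_7 = 7: count[7] becomes 1
p_8 = 4: count[4] becomes 2
p_9 = 3: count[3] becomes 1
Degrees (1 + count): deg[1]=1+1=2, deg[2]=1+0=1, deg[3]=1+1=2, deg[4]=1+2=3, deg[5]=1+1=2, deg[6]=1+1=2, deg[7]=1+1=2, deg[8]=1+0=1, deg[9]=1+1=2, deg[10]=1+1=2, deg[11]=1+0=1

Answer: 2 1 2 3 2 2 2 1 2 2 1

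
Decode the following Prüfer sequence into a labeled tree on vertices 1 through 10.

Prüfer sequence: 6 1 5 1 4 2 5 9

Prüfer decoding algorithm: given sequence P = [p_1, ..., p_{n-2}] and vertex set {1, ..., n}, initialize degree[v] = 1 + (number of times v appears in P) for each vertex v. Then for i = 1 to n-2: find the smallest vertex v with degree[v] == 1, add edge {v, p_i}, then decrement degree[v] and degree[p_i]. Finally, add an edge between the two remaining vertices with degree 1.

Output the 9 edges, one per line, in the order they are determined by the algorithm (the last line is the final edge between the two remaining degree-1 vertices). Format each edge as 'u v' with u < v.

Answer: 3 6
1 6
5 7
1 8
1 4
2 4
2 5
5 9
9 10

Derivation:
Initial degrees: {1:3, 2:2, 3:1, 4:2, 5:3, 6:2, 7:1, 8:1, 9:2, 10:1}
Step 1: smallest deg-1 vertex = 3, p_1 = 6. Add edge {3,6}. Now deg[3]=0, deg[6]=1.
Step 2: smallest deg-1 vertex = 6, p_2 = 1. Add edge {1,6}. Now deg[6]=0, deg[1]=2.
Step 3: smallest deg-1 vertex = 7, p_3 = 5. Add edge {5,7}. Now deg[7]=0, deg[5]=2.
Step 4: smallest deg-1 vertex = 8, p_4 = 1. Add edge {1,8}. Now deg[8]=0, deg[1]=1.
Step 5: smallest deg-1 vertex = 1, p_5 = 4. Add edge {1,4}. Now deg[1]=0, deg[4]=1.
Step 6: smallest deg-1 vertex = 4, p_6 = 2. Add edge {2,4}. Now deg[4]=0, deg[2]=1.
Step 7: smallest deg-1 vertex = 2, p_7 = 5. Add edge {2,5}. Now deg[2]=0, deg[5]=1.
Step 8: smallest deg-1 vertex = 5, p_8 = 9. Add edge {5,9}. Now deg[5]=0, deg[9]=1.
Final: two remaining deg-1 vertices are 9, 10. Add edge {9,10}.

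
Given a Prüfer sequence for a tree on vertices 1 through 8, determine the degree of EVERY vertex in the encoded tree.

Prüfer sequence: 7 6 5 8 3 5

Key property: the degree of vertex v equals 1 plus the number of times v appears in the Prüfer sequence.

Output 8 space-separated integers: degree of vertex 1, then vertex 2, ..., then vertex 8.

p_1 = 7: count[7] becomes 1
p_2 = 6: count[6] becomes 1
p_3 = 5: count[5] becomes 1
p_4 = 8: count[8] becomes 1
p_5 = 3: count[3] becomes 1
p_6 = 5: count[5] becomes 2
Degrees (1 + count): deg[1]=1+0=1, deg[2]=1+0=1, deg[3]=1+1=2, deg[4]=1+0=1, deg[5]=1+2=3, deg[6]=1+1=2, deg[7]=1+1=2, deg[8]=1+1=2

Answer: 1 1 2 1 3 2 2 2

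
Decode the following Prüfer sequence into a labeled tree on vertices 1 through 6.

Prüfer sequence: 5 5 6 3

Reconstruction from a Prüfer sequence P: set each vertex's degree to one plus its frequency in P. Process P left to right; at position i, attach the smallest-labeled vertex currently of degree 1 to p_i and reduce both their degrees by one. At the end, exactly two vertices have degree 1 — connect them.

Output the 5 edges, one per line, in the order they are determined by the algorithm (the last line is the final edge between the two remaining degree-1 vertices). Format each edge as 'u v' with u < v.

Answer: 1 5
2 5
4 6
3 5
3 6

Derivation:
Initial degrees: {1:1, 2:1, 3:2, 4:1, 5:3, 6:2}
Step 1: smallest deg-1 vertex = 1, p_1 = 5. Add edge {1,5}. Now deg[1]=0, deg[5]=2.
Step 2: smallest deg-1 vertex = 2, p_2 = 5. Add edge {2,5}. Now deg[2]=0, deg[5]=1.
Step 3: smallest deg-1 vertex = 4, p_3 = 6. Add edge {4,6}. Now deg[4]=0, deg[6]=1.
Step 4: smallest deg-1 vertex = 5, p_4 = 3. Add edge {3,5}. Now deg[5]=0, deg[3]=1.
Final: two remaining deg-1 vertices are 3, 6. Add edge {3,6}.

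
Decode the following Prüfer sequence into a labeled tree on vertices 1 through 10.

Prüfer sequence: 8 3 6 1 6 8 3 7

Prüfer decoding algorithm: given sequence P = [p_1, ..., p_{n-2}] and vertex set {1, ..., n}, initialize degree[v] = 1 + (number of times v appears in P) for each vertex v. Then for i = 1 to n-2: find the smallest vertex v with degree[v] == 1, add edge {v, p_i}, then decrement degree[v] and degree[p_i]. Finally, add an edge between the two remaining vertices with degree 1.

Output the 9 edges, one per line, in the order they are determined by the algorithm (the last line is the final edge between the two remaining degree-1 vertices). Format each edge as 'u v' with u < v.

Answer: 2 8
3 4
5 6
1 9
1 6
6 8
3 8
3 7
7 10

Derivation:
Initial degrees: {1:2, 2:1, 3:3, 4:1, 5:1, 6:3, 7:2, 8:3, 9:1, 10:1}
Step 1: smallest deg-1 vertex = 2, p_1 = 8. Add edge {2,8}. Now deg[2]=0, deg[8]=2.
Step 2: smallest deg-1 vertex = 4, p_2 = 3. Add edge {3,4}. Now deg[4]=0, deg[3]=2.
Step 3: smallest deg-1 vertex = 5, p_3 = 6. Add edge {5,6}. Now deg[5]=0, deg[6]=2.
Step 4: smallest deg-1 vertex = 9, p_4 = 1. Add edge {1,9}. Now deg[9]=0, deg[1]=1.
Step 5: smallest deg-1 vertex = 1, p_5 = 6. Add edge {1,6}. Now deg[1]=0, deg[6]=1.
Step 6: smallest deg-1 vertex = 6, p_6 = 8. Add edge {6,8}. Now deg[6]=0, deg[8]=1.
Step 7: smallest deg-1 vertex = 8, p_7 = 3. Add edge {3,8}. Now deg[8]=0, deg[3]=1.
Step 8: smallest deg-1 vertex = 3, p_8 = 7. Add edge {3,7}. Now deg[3]=0, deg[7]=1.
Final: two remaining deg-1 vertices are 7, 10. Add edge {7,10}.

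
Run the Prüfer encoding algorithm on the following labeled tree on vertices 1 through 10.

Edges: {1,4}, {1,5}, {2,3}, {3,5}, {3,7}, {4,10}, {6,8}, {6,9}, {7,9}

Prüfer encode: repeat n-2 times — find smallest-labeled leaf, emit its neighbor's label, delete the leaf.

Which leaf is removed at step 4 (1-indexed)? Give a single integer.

Answer: 9

Derivation:
Step 1: current leaves = {2,8,10}. Remove leaf 2 (neighbor: 3).
Step 2: current leaves = {8,10}. Remove leaf 8 (neighbor: 6).
Step 3: current leaves = {6,10}. Remove leaf 6 (neighbor: 9).
Step 4: current leaves = {9,10}. Remove leaf 9 (neighbor: 7).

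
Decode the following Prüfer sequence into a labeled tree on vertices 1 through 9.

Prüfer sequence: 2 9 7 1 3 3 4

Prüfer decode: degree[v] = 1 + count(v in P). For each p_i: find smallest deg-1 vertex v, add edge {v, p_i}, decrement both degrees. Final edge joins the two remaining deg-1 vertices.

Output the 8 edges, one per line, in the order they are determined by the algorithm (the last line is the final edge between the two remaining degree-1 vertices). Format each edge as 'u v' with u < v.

Initial degrees: {1:2, 2:2, 3:3, 4:2, 5:1, 6:1, 7:2, 8:1, 9:2}
Step 1: smallest deg-1 vertex = 5, p_1 = 2. Add edge {2,5}. Now deg[5]=0, deg[2]=1.
Step 2: smallest deg-1 vertex = 2, p_2 = 9. Add edge {2,9}. Now deg[2]=0, deg[9]=1.
Step 3: smallest deg-1 vertex = 6, p_3 = 7. Add edge {6,7}. Now deg[6]=0, deg[7]=1.
Step 4: smallest deg-1 vertex = 7, p_4 = 1. Add edge {1,7}. Now deg[7]=0, deg[1]=1.
Step 5: smallest deg-1 vertex = 1, p_5 = 3. Add edge {1,3}. Now deg[1]=0, deg[3]=2.
Step 6: smallest deg-1 vertex = 8, p_6 = 3. Add edge {3,8}. Now deg[8]=0, deg[3]=1.
Step 7: smallest deg-1 vertex = 3, p_7 = 4. Add edge {3,4}. Now deg[3]=0, deg[4]=1.
Final: two remaining deg-1 vertices are 4, 9. Add edge {4,9}.

Answer: 2 5
2 9
6 7
1 7
1 3
3 8
3 4
4 9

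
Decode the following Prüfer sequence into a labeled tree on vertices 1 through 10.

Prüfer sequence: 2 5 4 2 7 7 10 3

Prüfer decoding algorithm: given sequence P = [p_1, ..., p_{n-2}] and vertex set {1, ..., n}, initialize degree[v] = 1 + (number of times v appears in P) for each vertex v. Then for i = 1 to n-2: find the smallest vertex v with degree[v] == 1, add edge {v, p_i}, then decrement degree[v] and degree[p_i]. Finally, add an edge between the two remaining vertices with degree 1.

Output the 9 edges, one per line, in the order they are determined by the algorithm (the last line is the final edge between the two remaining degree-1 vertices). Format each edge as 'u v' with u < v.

Initial degrees: {1:1, 2:3, 3:2, 4:2, 5:2, 6:1, 7:3, 8:1, 9:1, 10:2}
Step 1: smallest deg-1 vertex = 1, p_1 = 2. Add edge {1,2}. Now deg[1]=0, deg[2]=2.
Step 2: smallest deg-1 vertex = 6, p_2 = 5. Add edge {5,6}. Now deg[6]=0, deg[5]=1.
Step 3: smallest deg-1 vertex = 5, p_3 = 4. Add edge {4,5}. Now deg[5]=0, deg[4]=1.
Step 4: smallest deg-1 vertex = 4, p_4 = 2. Add edge {2,4}. Now deg[4]=0, deg[2]=1.
Step 5: smallest deg-1 vertex = 2, p_5 = 7. Add edge {2,7}. Now deg[2]=0, deg[7]=2.
Step 6: smallest deg-1 vertex = 8, p_6 = 7. Add edge {7,8}. Now deg[8]=0, deg[7]=1.
Step 7: smallest deg-1 vertex = 7, p_7 = 10. Add edge {7,10}. Now deg[7]=0, deg[10]=1.
Step 8: smallest deg-1 vertex = 9, p_8 = 3. Add edge {3,9}. Now deg[9]=0, deg[3]=1.
Final: two remaining deg-1 vertices are 3, 10. Add edge {3,10}.

Answer: 1 2
5 6
4 5
2 4
2 7
7 8
7 10
3 9
3 10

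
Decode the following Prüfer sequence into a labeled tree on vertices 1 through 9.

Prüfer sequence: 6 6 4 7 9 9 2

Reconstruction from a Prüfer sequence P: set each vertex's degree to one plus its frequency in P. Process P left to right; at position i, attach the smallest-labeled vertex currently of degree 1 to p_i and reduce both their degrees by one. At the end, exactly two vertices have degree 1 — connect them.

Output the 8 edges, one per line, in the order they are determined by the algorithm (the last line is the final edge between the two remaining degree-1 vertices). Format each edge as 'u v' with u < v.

Initial degrees: {1:1, 2:2, 3:1, 4:2, 5:1, 6:3, 7:2, 8:1, 9:3}
Step 1: smallest deg-1 vertex = 1, p_1 = 6. Add edge {1,6}. Now deg[1]=0, deg[6]=2.
Step 2: smallest deg-1 vertex = 3, p_2 = 6. Add edge {3,6}. Now deg[3]=0, deg[6]=1.
Step 3: smallest deg-1 vertex = 5, p_3 = 4. Add edge {4,5}. Now deg[5]=0, deg[4]=1.
Step 4: smallest deg-1 vertex = 4, p_4 = 7. Add edge {4,7}. Now deg[4]=0, deg[7]=1.
Step 5: smallest deg-1 vertex = 6, p_5 = 9. Add edge {6,9}. Now deg[6]=0, deg[9]=2.
Step 6: smallest deg-1 vertex = 7, p_6 = 9. Add edge {7,9}. Now deg[7]=0, deg[9]=1.
Step 7: smallest deg-1 vertex = 8, p_7 = 2. Add edge {2,8}. Now deg[8]=0, deg[2]=1.
Final: two remaining deg-1 vertices are 2, 9. Add edge {2,9}.

Answer: 1 6
3 6
4 5
4 7
6 9
7 9
2 8
2 9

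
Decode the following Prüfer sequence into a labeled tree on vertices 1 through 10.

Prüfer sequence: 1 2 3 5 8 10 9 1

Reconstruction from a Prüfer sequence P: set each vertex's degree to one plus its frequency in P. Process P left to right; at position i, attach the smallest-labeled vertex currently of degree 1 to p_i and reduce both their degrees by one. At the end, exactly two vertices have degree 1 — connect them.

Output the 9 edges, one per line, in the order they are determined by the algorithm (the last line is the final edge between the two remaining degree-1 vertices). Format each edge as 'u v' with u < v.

Initial degrees: {1:3, 2:2, 3:2, 4:1, 5:2, 6:1, 7:1, 8:2, 9:2, 10:2}
Step 1: smallest deg-1 vertex = 4, p_1 = 1. Add edge {1,4}. Now deg[4]=0, deg[1]=2.
Step 2: smallest deg-1 vertex = 6, p_2 = 2. Add edge {2,6}. Now deg[6]=0, deg[2]=1.
Step 3: smallest deg-1 vertex = 2, p_3 = 3. Add edge {2,3}. Now deg[2]=0, deg[3]=1.
Step 4: smallest deg-1 vertex = 3, p_4 = 5. Add edge {3,5}. Now deg[3]=0, deg[5]=1.
Step 5: smallest deg-1 vertex = 5, p_5 = 8. Add edge {5,8}. Now deg[5]=0, deg[8]=1.
Step 6: smallest deg-1 vertex = 7, p_6 = 10. Add edge {7,10}. Now deg[7]=0, deg[10]=1.
Step 7: smallest deg-1 vertex = 8, p_7 = 9. Add edge {8,9}. Now deg[8]=0, deg[9]=1.
Step 8: smallest deg-1 vertex = 9, p_8 = 1. Add edge {1,9}. Now deg[9]=0, deg[1]=1.
Final: two remaining deg-1 vertices are 1, 10. Add edge {1,10}.

Answer: 1 4
2 6
2 3
3 5
5 8
7 10
8 9
1 9
1 10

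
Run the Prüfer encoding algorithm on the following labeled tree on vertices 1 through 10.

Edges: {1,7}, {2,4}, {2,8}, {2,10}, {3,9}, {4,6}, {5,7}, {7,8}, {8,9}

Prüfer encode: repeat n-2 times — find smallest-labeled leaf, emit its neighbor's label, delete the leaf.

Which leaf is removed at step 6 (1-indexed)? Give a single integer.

Step 1: current leaves = {1,3,5,6,10}. Remove leaf 1 (neighbor: 7).
Step 2: current leaves = {3,5,6,10}. Remove leaf 3 (neighbor: 9).
Step 3: current leaves = {5,6,9,10}. Remove leaf 5 (neighbor: 7).
Step 4: current leaves = {6,7,9,10}. Remove leaf 6 (neighbor: 4).
Step 5: current leaves = {4,7,9,10}. Remove leaf 4 (neighbor: 2).
Step 6: current leaves = {7,9,10}. Remove leaf 7 (neighbor: 8).

Answer: 7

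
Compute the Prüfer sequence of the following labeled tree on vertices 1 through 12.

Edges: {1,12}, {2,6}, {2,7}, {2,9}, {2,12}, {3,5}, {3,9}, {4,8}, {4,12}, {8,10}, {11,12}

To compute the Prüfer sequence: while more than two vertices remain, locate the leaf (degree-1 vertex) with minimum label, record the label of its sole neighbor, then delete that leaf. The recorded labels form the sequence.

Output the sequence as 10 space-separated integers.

Answer: 12 3 9 2 2 2 12 8 4 12

Derivation:
Step 1: leaves = {1,5,6,7,10,11}. Remove smallest leaf 1, emit neighbor 12.
Step 2: leaves = {5,6,7,10,11}. Remove smallest leaf 5, emit neighbor 3.
Step 3: leaves = {3,6,7,10,11}. Remove smallest leaf 3, emit neighbor 9.
Step 4: leaves = {6,7,9,10,11}. Remove smallest leaf 6, emit neighbor 2.
Step 5: leaves = {7,9,10,11}. Remove smallest leaf 7, emit neighbor 2.
Step 6: leaves = {9,10,11}. Remove smallest leaf 9, emit neighbor 2.
Step 7: leaves = {2,10,11}. Remove smallest leaf 2, emit neighbor 12.
Step 8: leaves = {10,11}. Remove smallest leaf 10, emit neighbor 8.
Step 9: leaves = {8,11}. Remove smallest leaf 8, emit neighbor 4.
Step 10: leaves = {4,11}. Remove smallest leaf 4, emit neighbor 12.
Done: 2 vertices remain (11, 12). Sequence = [12 3 9 2 2 2 12 8 4 12]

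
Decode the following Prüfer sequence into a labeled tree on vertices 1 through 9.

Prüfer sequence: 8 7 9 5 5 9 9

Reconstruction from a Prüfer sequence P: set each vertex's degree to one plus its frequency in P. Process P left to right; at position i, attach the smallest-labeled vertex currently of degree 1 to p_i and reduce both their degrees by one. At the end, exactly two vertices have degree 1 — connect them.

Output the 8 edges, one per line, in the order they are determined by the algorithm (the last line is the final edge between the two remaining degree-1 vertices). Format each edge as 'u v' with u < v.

Answer: 1 8
2 7
3 9
4 5
5 6
5 9
7 9
8 9

Derivation:
Initial degrees: {1:1, 2:1, 3:1, 4:1, 5:3, 6:1, 7:2, 8:2, 9:4}
Step 1: smallest deg-1 vertex = 1, p_1 = 8. Add edge {1,8}. Now deg[1]=0, deg[8]=1.
Step 2: smallest deg-1 vertex = 2, p_2 = 7. Add edge {2,7}. Now deg[2]=0, deg[7]=1.
Step 3: smallest deg-1 vertex = 3, p_3 = 9. Add edge {3,9}. Now deg[3]=0, deg[9]=3.
Step 4: smallest deg-1 vertex = 4, p_4 = 5. Add edge {4,5}. Now deg[4]=0, deg[5]=2.
Step 5: smallest deg-1 vertex = 6, p_5 = 5. Add edge {5,6}. Now deg[6]=0, deg[5]=1.
Step 6: smallest deg-1 vertex = 5, p_6 = 9. Add edge {5,9}. Now deg[5]=0, deg[9]=2.
Step 7: smallest deg-1 vertex = 7, p_7 = 9. Add edge {7,9}. Now deg[7]=0, deg[9]=1.
Final: two remaining deg-1 vertices are 8, 9. Add edge {8,9}.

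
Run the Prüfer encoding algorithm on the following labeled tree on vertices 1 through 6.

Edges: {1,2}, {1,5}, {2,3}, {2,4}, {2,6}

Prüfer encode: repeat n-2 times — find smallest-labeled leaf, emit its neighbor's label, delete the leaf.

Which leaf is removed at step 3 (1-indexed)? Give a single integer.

Step 1: current leaves = {3,4,5,6}. Remove leaf 3 (neighbor: 2).
Step 2: current leaves = {4,5,6}. Remove leaf 4 (neighbor: 2).
Step 3: current leaves = {5,6}. Remove leaf 5 (neighbor: 1).

Answer: 5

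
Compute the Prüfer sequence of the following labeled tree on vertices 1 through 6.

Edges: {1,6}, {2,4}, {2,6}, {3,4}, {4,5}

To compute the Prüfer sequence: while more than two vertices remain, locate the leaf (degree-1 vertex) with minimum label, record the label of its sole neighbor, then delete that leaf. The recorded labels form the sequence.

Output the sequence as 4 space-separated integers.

Step 1: leaves = {1,3,5}. Remove smallest leaf 1, emit neighbor 6.
Step 2: leaves = {3,5,6}. Remove smallest leaf 3, emit neighbor 4.
Step 3: leaves = {5,6}. Remove smallest leaf 5, emit neighbor 4.
Step 4: leaves = {4,6}. Remove smallest leaf 4, emit neighbor 2.
Done: 2 vertices remain (2, 6). Sequence = [6 4 4 2]

Answer: 6 4 4 2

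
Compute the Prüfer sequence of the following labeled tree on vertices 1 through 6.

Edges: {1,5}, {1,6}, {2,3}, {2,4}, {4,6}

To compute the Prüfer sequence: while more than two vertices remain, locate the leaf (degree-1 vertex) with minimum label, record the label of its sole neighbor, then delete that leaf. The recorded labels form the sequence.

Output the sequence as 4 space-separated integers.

Answer: 2 4 6 1

Derivation:
Step 1: leaves = {3,5}. Remove smallest leaf 3, emit neighbor 2.
Step 2: leaves = {2,5}. Remove smallest leaf 2, emit neighbor 4.
Step 3: leaves = {4,5}. Remove smallest leaf 4, emit neighbor 6.
Step 4: leaves = {5,6}. Remove smallest leaf 5, emit neighbor 1.
Done: 2 vertices remain (1, 6). Sequence = [2 4 6 1]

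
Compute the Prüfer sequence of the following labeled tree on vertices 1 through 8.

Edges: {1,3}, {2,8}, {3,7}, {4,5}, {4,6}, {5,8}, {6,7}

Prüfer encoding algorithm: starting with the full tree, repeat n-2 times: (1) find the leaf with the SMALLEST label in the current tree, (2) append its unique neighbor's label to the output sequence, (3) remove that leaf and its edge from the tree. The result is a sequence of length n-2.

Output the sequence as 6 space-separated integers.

Answer: 3 8 7 6 4 5

Derivation:
Step 1: leaves = {1,2}. Remove smallest leaf 1, emit neighbor 3.
Step 2: leaves = {2,3}. Remove smallest leaf 2, emit neighbor 8.
Step 3: leaves = {3,8}. Remove smallest leaf 3, emit neighbor 7.
Step 4: leaves = {7,8}. Remove smallest leaf 7, emit neighbor 6.
Step 5: leaves = {6,8}. Remove smallest leaf 6, emit neighbor 4.
Step 6: leaves = {4,8}. Remove smallest leaf 4, emit neighbor 5.
Done: 2 vertices remain (5, 8). Sequence = [3 8 7 6 4 5]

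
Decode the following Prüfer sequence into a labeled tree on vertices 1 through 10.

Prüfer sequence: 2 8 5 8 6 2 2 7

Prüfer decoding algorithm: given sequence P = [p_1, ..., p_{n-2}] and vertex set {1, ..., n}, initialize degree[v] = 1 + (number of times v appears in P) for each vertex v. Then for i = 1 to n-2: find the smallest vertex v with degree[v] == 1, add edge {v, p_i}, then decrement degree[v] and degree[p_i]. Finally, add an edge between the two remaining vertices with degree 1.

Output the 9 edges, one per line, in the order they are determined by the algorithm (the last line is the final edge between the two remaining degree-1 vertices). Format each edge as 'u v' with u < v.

Answer: 1 2
3 8
4 5
5 8
6 8
2 6
2 9
2 7
7 10

Derivation:
Initial degrees: {1:1, 2:4, 3:1, 4:1, 5:2, 6:2, 7:2, 8:3, 9:1, 10:1}
Step 1: smallest deg-1 vertex = 1, p_1 = 2. Add edge {1,2}. Now deg[1]=0, deg[2]=3.
Step 2: smallest deg-1 vertex = 3, p_2 = 8. Add edge {3,8}. Now deg[3]=0, deg[8]=2.
Step 3: smallest deg-1 vertex = 4, p_3 = 5. Add edge {4,5}. Now deg[4]=0, deg[5]=1.
Step 4: smallest deg-1 vertex = 5, p_4 = 8. Add edge {5,8}. Now deg[5]=0, deg[8]=1.
Step 5: smallest deg-1 vertex = 8, p_5 = 6. Add edge {6,8}. Now deg[8]=0, deg[6]=1.
Step 6: smallest deg-1 vertex = 6, p_6 = 2. Add edge {2,6}. Now deg[6]=0, deg[2]=2.
Step 7: smallest deg-1 vertex = 9, p_7 = 2. Add edge {2,9}. Now deg[9]=0, deg[2]=1.
Step 8: smallest deg-1 vertex = 2, p_8 = 7. Add edge {2,7}. Now deg[2]=0, deg[7]=1.
Final: two remaining deg-1 vertices are 7, 10. Add edge {7,10}.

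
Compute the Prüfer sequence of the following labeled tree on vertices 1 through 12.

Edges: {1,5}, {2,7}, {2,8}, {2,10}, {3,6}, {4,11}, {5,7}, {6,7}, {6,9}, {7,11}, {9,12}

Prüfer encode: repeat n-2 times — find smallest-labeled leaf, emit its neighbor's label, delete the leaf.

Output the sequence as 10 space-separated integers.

Step 1: leaves = {1,3,4,8,10,12}. Remove smallest leaf 1, emit neighbor 5.
Step 2: leaves = {3,4,5,8,10,12}. Remove smallest leaf 3, emit neighbor 6.
Step 3: leaves = {4,5,8,10,12}. Remove smallest leaf 4, emit neighbor 11.
Step 4: leaves = {5,8,10,11,12}. Remove smallest leaf 5, emit neighbor 7.
Step 5: leaves = {8,10,11,12}. Remove smallest leaf 8, emit neighbor 2.
Step 6: leaves = {10,11,12}. Remove smallest leaf 10, emit neighbor 2.
Step 7: leaves = {2,11,12}. Remove smallest leaf 2, emit neighbor 7.
Step 8: leaves = {11,12}. Remove smallest leaf 11, emit neighbor 7.
Step 9: leaves = {7,12}. Remove smallest leaf 7, emit neighbor 6.
Step 10: leaves = {6,12}. Remove smallest leaf 6, emit neighbor 9.
Done: 2 vertices remain (9, 12). Sequence = [5 6 11 7 2 2 7 7 6 9]

Answer: 5 6 11 7 2 2 7 7 6 9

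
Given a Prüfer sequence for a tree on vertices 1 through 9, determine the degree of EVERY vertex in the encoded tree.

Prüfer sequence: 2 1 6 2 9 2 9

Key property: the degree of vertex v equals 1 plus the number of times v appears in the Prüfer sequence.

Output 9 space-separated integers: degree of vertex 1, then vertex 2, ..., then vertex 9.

p_1 = 2: count[2] becomes 1
p_2 = 1: count[1] becomes 1
p_3 = 6: count[6] becomes 1
p_4 = 2: count[2] becomes 2
p_5 = 9: count[9] becomes 1
p_6 = 2: count[2] becomes 3
p_7 = 9: count[9] becomes 2
Degrees (1 + count): deg[1]=1+1=2, deg[2]=1+3=4, deg[3]=1+0=1, deg[4]=1+0=1, deg[5]=1+0=1, deg[6]=1+1=2, deg[7]=1+0=1, deg[8]=1+0=1, deg[9]=1+2=3

Answer: 2 4 1 1 1 2 1 1 3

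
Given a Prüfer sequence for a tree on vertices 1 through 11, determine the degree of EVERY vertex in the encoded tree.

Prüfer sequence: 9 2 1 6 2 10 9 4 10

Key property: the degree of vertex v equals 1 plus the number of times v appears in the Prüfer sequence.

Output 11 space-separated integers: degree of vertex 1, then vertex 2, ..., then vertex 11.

Answer: 2 3 1 2 1 2 1 1 3 3 1

Derivation:
p_1 = 9: count[9] becomes 1
p_2 = 2: count[2] becomes 1
p_3 = 1: count[1] becomes 1
p_4 = 6: count[6] becomes 1
p_5 = 2: count[2] becomes 2
p_6 = 10: count[10] becomes 1
p_7 = 9: count[9] becomes 2
p_8 = 4: count[4] becomes 1
p_9 = 10: count[10] becomes 2
Degrees (1 + count): deg[1]=1+1=2, deg[2]=1+2=3, deg[3]=1+0=1, deg[4]=1+1=2, deg[5]=1+0=1, deg[6]=1+1=2, deg[7]=1+0=1, deg[8]=1+0=1, deg[9]=1+2=3, deg[10]=1+2=3, deg[11]=1+0=1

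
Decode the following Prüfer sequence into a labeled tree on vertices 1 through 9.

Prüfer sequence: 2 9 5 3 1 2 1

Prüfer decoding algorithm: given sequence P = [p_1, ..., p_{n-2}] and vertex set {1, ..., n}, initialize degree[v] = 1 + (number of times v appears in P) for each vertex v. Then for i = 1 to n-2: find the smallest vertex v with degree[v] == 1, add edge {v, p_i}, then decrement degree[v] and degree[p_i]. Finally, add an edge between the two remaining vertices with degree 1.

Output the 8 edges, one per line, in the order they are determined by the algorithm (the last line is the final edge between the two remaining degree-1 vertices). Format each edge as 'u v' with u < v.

Initial degrees: {1:3, 2:3, 3:2, 4:1, 5:2, 6:1, 7:1, 8:1, 9:2}
Step 1: smallest deg-1 vertex = 4, p_1 = 2. Add edge {2,4}. Now deg[4]=0, deg[2]=2.
Step 2: smallest deg-1 vertex = 6, p_2 = 9. Add edge {6,9}. Now deg[6]=0, deg[9]=1.
Step 3: smallest deg-1 vertex = 7, p_3 = 5. Add edge {5,7}. Now deg[7]=0, deg[5]=1.
Step 4: smallest deg-1 vertex = 5, p_4 = 3. Add edge {3,5}. Now deg[5]=0, deg[3]=1.
Step 5: smallest deg-1 vertex = 3, p_5 = 1. Add edge {1,3}. Now deg[3]=0, deg[1]=2.
Step 6: smallest deg-1 vertex = 8, p_6 = 2. Add edge {2,8}. Now deg[8]=0, deg[2]=1.
Step 7: smallest deg-1 vertex = 2, p_7 = 1. Add edge {1,2}. Now deg[2]=0, deg[1]=1.
Final: two remaining deg-1 vertices are 1, 9. Add edge {1,9}.

Answer: 2 4
6 9
5 7
3 5
1 3
2 8
1 2
1 9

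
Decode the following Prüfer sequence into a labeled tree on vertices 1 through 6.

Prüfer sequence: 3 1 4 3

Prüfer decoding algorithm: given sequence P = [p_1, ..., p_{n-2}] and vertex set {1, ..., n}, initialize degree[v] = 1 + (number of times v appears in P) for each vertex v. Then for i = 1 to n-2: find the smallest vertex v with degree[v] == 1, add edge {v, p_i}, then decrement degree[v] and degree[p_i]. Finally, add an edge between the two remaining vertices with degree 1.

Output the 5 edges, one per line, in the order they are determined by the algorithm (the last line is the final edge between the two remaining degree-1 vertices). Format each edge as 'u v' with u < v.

Initial degrees: {1:2, 2:1, 3:3, 4:2, 5:1, 6:1}
Step 1: smallest deg-1 vertex = 2, p_1 = 3. Add edge {2,3}. Now deg[2]=0, deg[3]=2.
Step 2: smallest deg-1 vertex = 5, p_2 = 1. Add edge {1,5}. Now deg[5]=0, deg[1]=1.
Step 3: smallest deg-1 vertex = 1, p_3 = 4. Add edge {1,4}. Now deg[1]=0, deg[4]=1.
Step 4: smallest deg-1 vertex = 4, p_4 = 3. Add edge {3,4}. Now deg[4]=0, deg[3]=1.
Final: two remaining deg-1 vertices are 3, 6. Add edge {3,6}.

Answer: 2 3
1 5
1 4
3 4
3 6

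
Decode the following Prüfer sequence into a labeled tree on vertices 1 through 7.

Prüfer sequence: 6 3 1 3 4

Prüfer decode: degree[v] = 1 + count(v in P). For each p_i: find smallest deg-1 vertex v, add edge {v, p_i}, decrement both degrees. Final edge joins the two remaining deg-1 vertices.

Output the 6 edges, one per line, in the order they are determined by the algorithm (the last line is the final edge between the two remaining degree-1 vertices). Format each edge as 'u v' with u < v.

Initial degrees: {1:2, 2:1, 3:3, 4:2, 5:1, 6:2, 7:1}
Step 1: smallest deg-1 vertex = 2, p_1 = 6. Add edge {2,6}. Now deg[2]=0, deg[6]=1.
Step 2: smallest deg-1 vertex = 5, p_2 = 3. Add edge {3,5}. Now deg[5]=0, deg[3]=2.
Step 3: smallest deg-1 vertex = 6, p_3 = 1. Add edge {1,6}. Now deg[6]=0, deg[1]=1.
Step 4: smallest deg-1 vertex = 1, p_4 = 3. Add edge {1,3}. Now deg[1]=0, deg[3]=1.
Step 5: smallest deg-1 vertex = 3, p_5 = 4. Add edge {3,4}. Now deg[3]=0, deg[4]=1.
Final: two remaining deg-1 vertices are 4, 7. Add edge {4,7}.

Answer: 2 6
3 5
1 6
1 3
3 4
4 7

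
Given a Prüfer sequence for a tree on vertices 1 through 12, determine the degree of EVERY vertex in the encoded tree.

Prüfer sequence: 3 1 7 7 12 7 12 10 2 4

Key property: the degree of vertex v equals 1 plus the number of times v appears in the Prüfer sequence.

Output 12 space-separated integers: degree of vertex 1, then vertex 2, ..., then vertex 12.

p_1 = 3: count[3] becomes 1
p_2 = 1: count[1] becomes 1
p_3 = 7: count[7] becomes 1
p_4 = 7: count[7] becomes 2
p_5 = 12: count[12] becomes 1
p_6 = 7: count[7] becomes 3
p_7 = 12: count[12] becomes 2
p_8 = 10: count[10] becomes 1
p_9 = 2: count[2] becomes 1
p_10 = 4: count[4] becomes 1
Degrees (1 + count): deg[1]=1+1=2, deg[2]=1+1=2, deg[3]=1+1=2, deg[4]=1+1=2, deg[5]=1+0=1, deg[6]=1+0=1, deg[7]=1+3=4, deg[8]=1+0=1, deg[9]=1+0=1, deg[10]=1+1=2, deg[11]=1+0=1, deg[12]=1+2=3

Answer: 2 2 2 2 1 1 4 1 1 2 1 3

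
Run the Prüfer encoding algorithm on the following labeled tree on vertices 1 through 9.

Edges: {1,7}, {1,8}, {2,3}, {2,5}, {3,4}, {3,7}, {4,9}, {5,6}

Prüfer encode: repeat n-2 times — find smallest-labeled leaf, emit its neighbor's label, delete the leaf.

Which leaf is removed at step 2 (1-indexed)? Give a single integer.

Step 1: current leaves = {6,8,9}. Remove leaf 6 (neighbor: 5).
Step 2: current leaves = {5,8,9}. Remove leaf 5 (neighbor: 2).

Answer: 5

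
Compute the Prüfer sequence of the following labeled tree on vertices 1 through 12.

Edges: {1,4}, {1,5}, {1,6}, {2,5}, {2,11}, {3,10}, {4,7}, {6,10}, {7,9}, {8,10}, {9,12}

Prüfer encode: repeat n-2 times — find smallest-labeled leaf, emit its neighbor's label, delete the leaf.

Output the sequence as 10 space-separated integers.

Step 1: leaves = {3,8,11,12}. Remove smallest leaf 3, emit neighbor 10.
Step 2: leaves = {8,11,12}. Remove smallest leaf 8, emit neighbor 10.
Step 3: leaves = {10,11,12}. Remove smallest leaf 10, emit neighbor 6.
Step 4: leaves = {6,11,12}. Remove smallest leaf 6, emit neighbor 1.
Step 5: leaves = {11,12}. Remove smallest leaf 11, emit neighbor 2.
Step 6: leaves = {2,12}. Remove smallest leaf 2, emit neighbor 5.
Step 7: leaves = {5,12}. Remove smallest leaf 5, emit neighbor 1.
Step 8: leaves = {1,12}. Remove smallest leaf 1, emit neighbor 4.
Step 9: leaves = {4,12}. Remove smallest leaf 4, emit neighbor 7.
Step 10: leaves = {7,12}. Remove smallest leaf 7, emit neighbor 9.
Done: 2 vertices remain (9, 12). Sequence = [10 10 6 1 2 5 1 4 7 9]

Answer: 10 10 6 1 2 5 1 4 7 9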